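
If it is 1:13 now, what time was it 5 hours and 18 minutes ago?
Starting time: 1:13 = 73 total minutes past 12:00
Subtracting: 5 hours and 18 minutes = 318 minutes
73 - 318 = -245 (negative, add 12 hours = 720) = 475 minutes
= 7 hours and 55 minutes past 12:00 = 7:55

Final answer: 7:55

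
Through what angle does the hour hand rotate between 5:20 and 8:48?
The hour hand moves 0.5 degrees per minute.
Time elapsed: 8:48 - 5:20 = 208 minutes
Angular displacement: 208 x 0.5 = 104 degrees

Final answer: 104 degrees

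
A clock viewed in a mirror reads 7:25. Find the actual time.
Reflection across the vertical (12-6) axis maps a hand at angle A degrees to (360 - A) degrees, which sends a reading of T minutes past 12:00 to (720 - T) minutes past 12:00.
Mirror reads 7:25 = 445 minutes past 12:00.
Actual time: (720 - 445) mod 720 = 275 minutes = 4:35.

Final answer: 4:35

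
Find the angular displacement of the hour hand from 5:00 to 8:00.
The hour hand moves 0.5 degrees per minute.
Time elapsed: 8:00 - 5:00 = 180 minutes
Angular displacement: 180 x 0.5 = 90 degrees

Final answer: 90 degrees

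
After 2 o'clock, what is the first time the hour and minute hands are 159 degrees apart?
At t minutes past 2:00, the hour hand is at 30 x 2 + 0.5t degrees and the minute hand is at 6t degrees.
The smaller angle between them is 159 degrees when |30H - 5.5t| = 159 or |30H - 5.5t| = 201.
With H = 2, solve 30 x 2 - 5.5t = +/- target for each target:
  t = (30 x 2 - 159) / 5.5 = -18 (outside (0, 60))
  t = (30 x 2 + 159) / 5.5 = 39.82
  t = (30 x 2 - 201) / 5.5 = -25.64 (outside (0, 60))
  t = (30 x 2 + 201) / 5.5 = 47.45
Valid solutions in (0, 60): {39.82, 47.45} minutes.
The first occurrence is t = 39.82 minutes.
The hands form a 159-degree angle at 39.82 minutes past 2:00.

Final answer: 39.82 minutes past 2:00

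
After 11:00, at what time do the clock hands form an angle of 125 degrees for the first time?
At t minutes past 11:00, the hour hand is at 30 x 11 + 0.5t degrees and the minute hand is at 6t degrees.
The smaller angle between them is 125 degrees when |30H - 5.5t| = 125 or |30H - 5.5t| = 235.
With H = 11, solve 30 x 11 - 5.5t = +/- target for each target:
  t = (30 x 11 - 125) / 5.5 = 37.27
  t = (30 x 11 + 125) / 5.5 = 82.73 (outside (0, 60))
  t = (30 x 11 - 235) / 5.5 = 17.27
  t = (30 x 11 + 235) / 5.5 = 102.73 (outside (0, 60))
Valid solutions in (0, 60): {17.27, 37.27} minutes.
The first occurrence is t = 17.27 minutes.
The hands form a 125-degree angle at 17.27 minutes past 11:00.

Final answer: 17.27 minutes past 11:00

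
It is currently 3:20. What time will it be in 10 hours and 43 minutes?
Starting time: 3:20
Adding 43 minutes to 20 minutes: 20 + 43 = 63 minutes = 1 hour and 3 minutes
Adding 10 hours: 3 + 10 + 1 (carry) = 14 - 12 = 2
Final time: 2:03

Final answer: 2:03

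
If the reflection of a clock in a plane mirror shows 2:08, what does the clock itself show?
Reflection across the vertical (12-6) axis maps a hand at angle A degrees to (360 - A) degrees, which sends a reading of T minutes past 12:00 to (720 - T) minutes past 12:00.
Mirror reads 2:08 = 128 minutes past 12:00.
Actual time: (720 - 128) mod 720 = 592 minutes = 9:52.

Final answer: 9:52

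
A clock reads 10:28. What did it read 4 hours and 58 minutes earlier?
Starting time: 10:28 = 628 total minutes past 12:00
Subtracting: 4 hours and 58 minutes = 298 minutes
628 - 298 = 330 minutes
= 5 hours and 30 minutes past 12:00 = 5:30

Final answer: 5:30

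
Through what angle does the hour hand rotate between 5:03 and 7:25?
The hour hand moves 0.5 degrees per minute.
Time elapsed: 7:25 - 5:03 = 142 minutes
Angular displacement: 142 x 0.5 = 71 degrees

Final answer: 71 degrees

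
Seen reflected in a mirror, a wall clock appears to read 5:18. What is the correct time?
Reflection across the vertical (12-6) axis maps a hand at angle A degrees to (360 - A) degrees, which sends a reading of T minutes past 12:00 to (720 - T) minutes past 12:00.
Mirror reads 5:18 = 318 minutes past 12:00.
Actual time: (720 - 318) mod 720 = 402 minutes = 6:42.

Final answer: 6:42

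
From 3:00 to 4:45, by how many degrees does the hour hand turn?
The hour hand moves 0.5 degrees per minute.
Time elapsed: 4:45 - 3:00 = 105 minutes
Angular displacement: 105 x 0.5 = 52.5 degrees

Final answer: 52.5 degrees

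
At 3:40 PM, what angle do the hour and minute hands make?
Hour hand position: 3 x 30 + 40 x 0.5 = 110 degrees
Minute hand position: 40 x 6 = 240 degrees
Difference: |110 - 240| = 130 degrees
The angle between the hands is 130 degrees

Final answer: 130 degrees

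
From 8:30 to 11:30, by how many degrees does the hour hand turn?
The hour hand moves 0.5 degrees per minute.
Time elapsed: 11:30 - 8:30 = 180 minutes
Angular displacement: 180 x 0.5 = 90 degrees

Final answer: 90 degrees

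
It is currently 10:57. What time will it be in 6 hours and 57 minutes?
Starting time: 10:57
Adding 57 minutes to 57 minutes: 57 + 57 = 114 minutes = 1 hour and 54 minutes
Adding 6 hours: 10 + 6 + 1 (carry) = 17 - 12 = 5
Final time: 5:54

Final answer: 5:54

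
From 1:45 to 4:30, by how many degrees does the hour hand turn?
The hour hand moves 0.5 degrees per minute.
Time elapsed: 4:30 - 1:45 = 165 minutes
Angular displacement: 165 x 0.5 = 82.5 degrees

Final answer: 82.5 degrees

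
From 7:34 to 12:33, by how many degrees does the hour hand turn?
The hour hand moves 0.5 degrees per minute.
Time elapsed: 12:33 - 7:34 = 299 minutes
Angular displacement: 299 x 0.5 = 149.5 degrees

Final answer: 149.5 degrees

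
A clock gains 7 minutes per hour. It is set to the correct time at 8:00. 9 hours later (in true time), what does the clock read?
For every 60 true minutes, the faulty clock advances 60 + 7 = 67 minutes.
True elapsed: 9 hours = 540 minutes.
Faulty clock advances: 540 x 67/60 = 603 minutes (drift: 63 minutes ahead).
Shown time: 8:00 + 603 minutes = 6:03.

Final answer: 6:03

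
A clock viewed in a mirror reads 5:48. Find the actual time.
Reflection across the vertical (12-6) axis maps a hand at angle A degrees to (360 - A) degrees, which sends a reading of T minutes past 12:00 to (720 - T) minutes past 12:00.
Mirror reads 5:48 = 348 minutes past 12:00.
Actual time: (720 - 348) mod 720 = 372 minutes = 6:12.

Final answer: 6:12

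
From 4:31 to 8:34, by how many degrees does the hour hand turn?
The hour hand moves 0.5 degrees per minute.
Time elapsed: 8:34 - 4:31 = 243 minutes
Angular displacement: 243 x 0.5 = 121.5 degrees

Final answer: 121.5 degrees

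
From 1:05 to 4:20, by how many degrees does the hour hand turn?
The hour hand moves 0.5 degrees per minute.
Time elapsed: 4:20 - 1:05 = 195 minutes
Angular displacement: 195 x 0.5 = 97.5 degrees

Final answer: 97.5 degrees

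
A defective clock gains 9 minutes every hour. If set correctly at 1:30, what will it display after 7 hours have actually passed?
For every 60 true minutes, the faulty clock advances 60 + 9 = 69 minutes.
True elapsed: 7 hours = 420 minutes.
Faulty clock advances: 420 x 69/60 = 483 minutes (drift: 63 minutes ahead).
Shown time: 1:30 + 483 minutes = 9:33.

Final answer: 9:33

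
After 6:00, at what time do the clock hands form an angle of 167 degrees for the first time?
At t minutes past 6:00, the hour hand is at 30 x 6 + 0.5t degrees and the minute hand is at 6t degrees.
The smaller angle between them is 167 degrees when |30H - 5.5t| = 167 or |30H - 5.5t| = 193.
With H = 6, solve 30 x 6 - 5.5t = +/- target for each target:
  t = (30 x 6 - 167) / 5.5 = 2.36
  t = (30 x 6 + 167) / 5.5 = 63.09 (outside (0, 60))
  t = (30 x 6 - 193) / 5.5 = -2.36 (outside (0, 60))
  t = (30 x 6 + 193) / 5.5 = 67.82 (outside (0, 60))
Valid solutions in (0, 60): {2.36} minutes.
The first occurrence is t = 2.36 minutes.
The hands form a 167-degree angle at 2.36 minutes past 6:00.

Final answer: 2.36 minutes past 6:00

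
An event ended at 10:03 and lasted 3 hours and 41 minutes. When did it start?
Starting time: 10:03 = 603 total minutes past 12:00
Subtracting: 3 hours and 41 minutes = 221 minutes
603 - 221 = 382 minutes
= 6 hours and 22 minutes past 12:00 = 6:22

Final answer: 6:22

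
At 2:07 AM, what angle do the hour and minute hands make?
Hour hand position: 2 x 30 + 7 x 0.5 = 63.5 degrees
Minute hand position: 7 x 6 = 42 degrees
Difference: |63.5 - 42| = 21.5 degrees
The angle between the hands is 21.5 degrees

Final answer: 21.5 degrees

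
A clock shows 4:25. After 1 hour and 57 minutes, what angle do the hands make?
First find the time 1 hour and 57 minutes after 4:25.
Total minutes: 4 x 60 + 25 + 1 x 60 + 57 = 382.
382 mod 720 = 382 minutes = 6:22.
Now compute the angle at 6:22:
Hour hand: 6 x 30 + 22 x 0.5 = 191 degrees
Minute hand: 22 x 6 = 132 degrees
Difference: |191 - 132| = 59 degrees
The angle is 59 degrees

Final answer: 59 degrees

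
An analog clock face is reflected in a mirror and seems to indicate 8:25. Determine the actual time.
Reflection across the vertical (12-6) axis maps a hand at angle A degrees to (360 - A) degrees, which sends a reading of T minutes past 12:00 to (720 - T) minutes past 12:00.
Mirror reads 8:25 = 505 minutes past 12:00.
Actual time: (720 - 505) mod 720 = 215 minutes = 3:35.

Final answer: 3:35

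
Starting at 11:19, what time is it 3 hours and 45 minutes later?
Starting time: 11:19
Adding 45 minutes to 19 minutes: 19 + 45 = 64 minutes = 1 hour and 4 minutes
Adding 3 hours: 11 + 3 + 1 (carry) = 15 - 12 = 3
Final time: 3:04

Final answer: 3:04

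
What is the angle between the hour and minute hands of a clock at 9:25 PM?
Hour hand position: 9 x 30 + 25 x 0.5 = 282.5 degrees
Minute hand position: 25 x 6 = 150 degrees
Difference: |282.5 - 150| = 132.5 degrees
The angle between the hands is 132.5 degrees

Final answer: 132.5 degrees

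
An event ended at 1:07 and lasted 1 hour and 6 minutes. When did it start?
Starting time: 1:07 = 67 total minutes past 12:00
Subtracting: 1 hour and 6 minutes = 66 minutes
67 - 66 = 1 minutes
= 1 minute past 12:00 = 12:01

Final answer: 12:01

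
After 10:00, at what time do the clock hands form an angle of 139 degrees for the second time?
At t minutes past 10:00, the hour hand is at 30 x 10 + 0.5t degrees and the minute hand is at 6t degrees.
The smaller angle between them is 139 degrees when |30H - 5.5t| = 139 or |30H - 5.5t| = 221.
With H = 10, solve 30 x 10 - 5.5t = +/- target for each target:
  t = (30 x 10 - 139) / 5.5 = 29.27
  t = (30 x 10 + 139) / 5.5 = 79.82 (outside (0, 60))
  t = (30 x 10 - 221) / 5.5 = 14.36
  t = (30 x 10 + 221) / 5.5 = 94.73 (outside (0, 60))
Valid solutions in (0, 60): {14.36, 29.27} minutes.
The second occurrence is t = 29.27 minutes.
The hands form a 139-degree angle at 29.27 minutes past 10:00.

Final answer: 29.27 minutes past 10:00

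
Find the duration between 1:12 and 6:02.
From 1:12 to 6:02:
(6 x 60 + 2) - (1 x 60 + 12) = 362 - 72 = 290 minutes
= 4 hours and 50 minutes

Final answer: 4 hours and 50 minutes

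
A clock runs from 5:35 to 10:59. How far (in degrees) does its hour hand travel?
The hour hand moves 0.5 degrees per minute.
Time elapsed: 10:59 - 5:35 = 324 minutes
Angular displacement: 324 x 0.5 = 162 degrees

Final answer: 162 degrees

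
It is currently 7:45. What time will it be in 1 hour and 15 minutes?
Starting time: 7:45
Adding 15 minutes to 45 minutes: 45 + 15 = 60 minutes = 1 hour
Adding 1 hour: 7 + 1 + 1 (carry) = 9
Final time: 9:00

Final answer: 9:00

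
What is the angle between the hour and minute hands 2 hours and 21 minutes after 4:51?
First find the time 2 hours and 21 minutes after 4:51.
Total minutes: 4 x 60 + 51 + 2 x 60 + 21 = 432.
432 mod 720 = 432 minutes = 7:12.
Now compute the angle at 7:12:
Hour hand: 7 x 30 + 12 x 0.5 = 216 degrees
Minute hand: 12 x 6 = 72 degrees
Difference: |216 - 72| = 144 degrees
The angle is 144 degrees

Final answer: 144 degrees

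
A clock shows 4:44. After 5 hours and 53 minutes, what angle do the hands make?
First find the time 5 hours and 53 minutes after 4:44.
Total minutes: 4 x 60 + 44 + 5 x 60 + 53 = 637.
637 mod 720 = 637 minutes = 10:37.
Now compute the angle at 10:37:
Hour hand: 10 x 30 + 37 x 0.5 = 318.5 degrees
Minute hand: 37 x 6 = 222 degrees
Difference: |318.5 - 222| = 96.5 degrees
The angle is 96.5 degrees

Final answer: 96.5 degrees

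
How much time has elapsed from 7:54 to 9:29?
From 7:54 to 9:29:
(9 x 60 + 29) - (7 x 60 + 54) = 569 - 474 = 95 minutes
= 1 hour and 35 minutes

Final answer: 1 hour and 35 minutes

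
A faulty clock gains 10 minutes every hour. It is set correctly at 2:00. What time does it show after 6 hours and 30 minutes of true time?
For every 60 true minutes, the faulty clock advances 60 + 10 = 70 minutes.
True elapsed: 6 hours and 30 minutes = 390 minutes.
Faulty clock advances: 390 x 70/60 = 455 minutes (drift: 65 minutes ahead).
Shown time: 2:00 + 455 minutes = 9:35.

Final answer: 9:35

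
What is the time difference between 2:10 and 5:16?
From 2:10 to 5:16:
(5 x 60 + 16) - (2 x 60 + 10) = 316 - 130 = 186 minutes
= 3 hours and 6 minutes

Final answer: 3 hours and 6 minutes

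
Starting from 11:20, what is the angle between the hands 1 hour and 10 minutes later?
First find the time 1 hour and 10 minutes after 11:20.
Total minutes: 11 x 60 + 20 + 1 x 60 + 10 = 750.
750 mod 720 = 30 minutes = 12:30.
Now compute the angle at 12:30:
Hour hand: 0 x 30 + 30 x 0.5 = 15 degrees
Minute hand: 30 x 6 = 180 degrees
Difference: |15 - 180| = 165 degrees
The angle is 165 degrees

Final answer: 165 degrees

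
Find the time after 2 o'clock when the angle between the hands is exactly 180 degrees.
For hands to be 180 degrees apart: |30H - 5.5t| = 180
With H = 2: t = (30 x 2 + 180)/5.5 = 43.64 or t = (30 x 2 - 180)/5.5 = -21.82
First valid solution (0 < t < 60): t = 43.64 minutes
The hands are opposite at 43.64 minutes past 2:00.

Final answer: 43.64 minutes past 2:00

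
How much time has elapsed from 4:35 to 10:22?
From 4:35 to 10:22:
(10 x 60 + 22) - (4 x 60 + 35) = 622 - 275 = 347 minutes
= 5 hours and 47 minutes

Final answer: 5 hours and 47 minutes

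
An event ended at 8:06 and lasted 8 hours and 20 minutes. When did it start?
Starting time: 8:06 = 486 total minutes past 12:00
Subtracting: 8 hours and 20 minutes = 500 minutes
486 - 500 = -14 (negative, add 12 hours = 720) = 706 minutes
= 11 hours and 46 minutes past 12:00 = 11:46

Final answer: 11:46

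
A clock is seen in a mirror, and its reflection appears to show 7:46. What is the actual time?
Reflection across the vertical (12-6) axis maps a hand at angle A degrees to (360 - A) degrees, which sends a reading of T minutes past 12:00 to (720 - T) minutes past 12:00.
Mirror reads 7:46 = 466 minutes past 12:00.
Actual time: (720 - 466) mod 720 = 254 minutes = 4:14.

Final answer: 4:14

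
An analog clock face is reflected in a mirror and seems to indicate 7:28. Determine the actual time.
Reflection across the vertical (12-6) axis maps a hand at angle A degrees to (360 - A) degrees, which sends a reading of T minutes past 12:00 to (720 - T) minutes past 12:00.
Mirror reads 7:28 = 448 minutes past 12:00.
Actual time: (720 - 448) mod 720 = 272 minutes = 4:32.

Final answer: 4:32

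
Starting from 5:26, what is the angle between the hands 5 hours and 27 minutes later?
First find the time 5 hours and 27 minutes after 5:26.
Total minutes: 5 x 60 + 26 + 5 x 60 + 27 = 653.
653 mod 720 = 653 minutes = 10:53.
Now compute the angle at 10:53:
Hour hand: 10 x 30 + 53 x 0.5 = 326.5 degrees
Minute hand: 53 x 6 = 318 degrees
Difference: |326.5 - 318| = 8.5 degrees
The angle is 8.5 degrees

Final answer: 8.5 degrees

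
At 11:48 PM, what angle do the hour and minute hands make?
Hour hand position: 11 x 30 + 48 x 0.5 = 354 degrees
Minute hand position: 48 x 6 = 288 degrees
Difference: |354 - 288| = 66 degrees
The angle between the hands is 66 degrees

Final answer: 66 degrees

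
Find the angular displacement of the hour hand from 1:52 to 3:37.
The hour hand moves 0.5 degrees per minute.
Time elapsed: 3:37 - 1:52 = 105 minutes
Angular displacement: 105 x 0.5 = 52.5 degrees

Final answer: 52.5 degrees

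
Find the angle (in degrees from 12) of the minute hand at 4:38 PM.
The minute hand moves 6 degrees per minute.
At 4:38: 38 x 6 = 228 degrees

Final answer: 228 degrees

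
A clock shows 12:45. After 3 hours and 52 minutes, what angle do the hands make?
First find the time 3 hours and 52 minutes after 12:45.
Total minutes: 12 x 60 + 45 + 3 x 60 + 52 = 997.
997 mod 720 = 277 minutes = 4:37.
Now compute the angle at 4:37:
Hour hand: 4 x 30 + 37 x 0.5 = 138.5 degrees
Minute hand: 37 x 6 = 222 degrees
Difference: |138.5 - 222| = 83.5 degrees
The angle is 83.5 degrees

Final answer: 83.5 degrees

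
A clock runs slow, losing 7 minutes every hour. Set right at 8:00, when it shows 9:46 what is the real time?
For every 60 true minutes, the faulty clock advances 53 minutes, so 1 faulty-clock minute corresponds to 60/53 true minutes.
From 8:00 to 9:46 on the faulty dial is 106 minutes.
True elapsed: 106 x 60/53 = 120 minutes = 2 hours.
True time: 8:00 + 2 hours = 10:00.

Final answer: 10:00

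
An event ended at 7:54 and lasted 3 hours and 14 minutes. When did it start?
Starting time: 7:54 = 474 total minutes past 12:00
Subtracting: 3 hours and 14 minutes = 194 minutes
474 - 194 = 280 minutes
= 4 hours and 40 minutes past 12:00 = 4:40

Final answer: 4:40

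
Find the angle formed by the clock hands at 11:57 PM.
Hour hand position: 11 x 30 + 57 x 0.5 = 358.5 degrees
Minute hand position: 57 x 6 = 342 degrees
Difference: |358.5 - 342| = 16.5 degrees
The angle between the hands is 16.5 degrees

Final answer: 16.5 degrees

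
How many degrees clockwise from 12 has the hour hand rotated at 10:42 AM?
The hour hand moves 30 degrees per hour and 0.5 degrees per minute.
At 10:42: (10) x 30 + 42 x 0.5 = 300 + 21 = 321 degrees

Final answer: 321 degrees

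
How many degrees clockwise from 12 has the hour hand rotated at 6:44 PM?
The hour hand moves 30 degrees per hour and 0.5 degrees per minute.
At 6:44: (6) x 30 + 44 x 0.5 = 180 + 22 = 202 degrees

Final answer: 202 degrees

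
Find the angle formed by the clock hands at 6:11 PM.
Hour hand position: 6 x 30 + 11 x 0.5 = 185.5 degrees
Minute hand position: 11 x 6 = 66 degrees
Difference: |185.5 - 66| = 119.5 degrees
The angle between the hands is 119.5 degrees

Final answer: 119.5 degrees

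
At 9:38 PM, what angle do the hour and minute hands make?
Hour hand position: 9 x 30 + 38 x 0.5 = 289 degrees
Minute hand position: 38 x 6 = 228 degrees
Difference: |289 - 228| = 61 degrees
The angle between the hands is 61 degrees

Final answer: 61 degrees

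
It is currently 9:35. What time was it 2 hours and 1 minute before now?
Starting time: 9:35 = 575 total minutes past 12:00
Subtracting: 2 hours and 1 minute = 121 minutes
575 - 121 = 454 minutes
= 7 hours and 34 minutes past 12:00 = 7:34

Final answer: 7:34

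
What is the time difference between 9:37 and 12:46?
From 9:37 to 12:46:
(12 x 60 + 46) - (9 x 60 + 37) = 766 - 577 = 189 minutes
= 3 hours and 9 minutes

Final answer: 3 hours and 9 minutes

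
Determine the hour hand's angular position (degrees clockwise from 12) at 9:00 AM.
The hour hand moves 30 degrees per hour and 0.5 degrees per minute.
At 9:00: (9) x 30 + 0 x 0.5 = 270 + 0 = 270 degrees

Final answer: 270 degrees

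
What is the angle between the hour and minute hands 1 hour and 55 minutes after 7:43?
First find the time 1 hour and 55 minutes after 7:43.
Total minutes: 7 x 60 + 43 + 1 x 60 + 55 = 578.
578 mod 720 = 578 minutes = 9:38.
Now compute the angle at 9:38:
Hour hand: 9 x 30 + 38 x 0.5 = 289 degrees
Minute hand: 38 x 6 = 228 degrees
Difference: |289 - 228| = 61 degrees
The angle is 61 degrees

Final answer: 61 degrees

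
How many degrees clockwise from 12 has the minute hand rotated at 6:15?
The minute hand moves 6 degrees per minute.
At 6:15: 15 x 6 = 90 degrees

Final answer: 90 degrees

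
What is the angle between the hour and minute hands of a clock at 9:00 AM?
Hour hand position: 9 x 30 + 0 x 0.5 = 270 degrees
Minute hand position: 0 x 6 = 0 degrees
Difference: |270 - 0| = 270 degrees
Since 270 > 180, the smaller angle is 360 - 270 = 90 degrees

Final answer: 90 degrees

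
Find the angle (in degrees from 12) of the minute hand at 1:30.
The minute hand moves 6 degrees per minute.
At 1:30: 30 x 6 = 180 degrees

Final answer: 180 degrees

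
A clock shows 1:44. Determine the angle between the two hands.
Hour hand position: 1 x 30 + 44 x 0.5 = 52 degrees
Minute hand position: 44 x 6 = 264 degrees
Difference: |52 - 264| = 212 degrees
Since 212 > 180, the smaller angle is 360 - 212 = 148 degrees

Final answer: 148 degrees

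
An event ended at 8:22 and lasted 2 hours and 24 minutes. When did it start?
Starting time: 8:22 = 502 total minutes past 12:00
Subtracting: 2 hours and 24 minutes = 144 minutes
502 - 144 = 358 minutes
= 5 hours and 58 minutes past 12:00 = 5:58

Final answer: 5:58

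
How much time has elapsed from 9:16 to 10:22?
From 9:16 to 10:22:
(10 x 60 + 22) - (9 x 60 + 16) = 622 - 556 = 66 minutes
= 1 hour and 6 minutes

Final answer: 1 hour and 6 minutes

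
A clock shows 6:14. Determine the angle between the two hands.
Hour hand position: 6 x 30 + 14 x 0.5 = 187 degrees
Minute hand position: 14 x 6 = 84 degrees
Difference: |187 - 84| = 103 degrees
The angle between the hands is 103 degrees

Final answer: 103 degrees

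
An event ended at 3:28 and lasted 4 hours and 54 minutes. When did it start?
Starting time: 3:28 = 208 total minutes past 12:00
Subtracting: 4 hours and 54 minutes = 294 minutes
208 - 294 = -86 (negative, add 12 hours = 720) = 634 minutes
= 10 hours and 34 minutes past 12:00 = 10:34

Final answer: 10:34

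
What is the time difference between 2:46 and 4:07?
From 2:46 to 4:07:
(4 x 60 + 7) - (2 x 60 + 46) = 247 - 166 = 81 minutes
= 1 hour and 21 minutes

Final answer: 1 hour and 21 minutes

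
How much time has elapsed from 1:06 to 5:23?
From 1:06 to 5:23:
(5 x 60 + 23) - (1 x 60 + 6) = 323 - 66 = 257 minutes
= 4 hours and 17 minutes

Final answer: 4 hours and 17 minutes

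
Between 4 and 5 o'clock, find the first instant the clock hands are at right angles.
At t minutes past 4:00, the hour hand is at 30 x 4 + 0.5t degrees and the minute hand is at 6t degrees.
The smaller angle between them is 90 degrees when |30H - 5.5t| = 90 or |30H - 5.5t| = 270.
With H = 4, solve 30 x 4 - 5.5t = +/- target for each target:
  t = (30 x 4 - 90) / 5.5 = 5.45
  t = (30 x 4 + 90) / 5.5 = 38.18
  t = (30 x 4 - 270) / 5.5 = -27.27 (outside (0, 60))
  t = (30 x 4 + 270) / 5.5 = 70.91 (outside (0, 60))
Valid solutions in (0, 60): {5.45, 38.18} minutes.
First occurrence: t = 5.45 minutes.
The hands are at right angles at 5.45 minutes past 4:00.

Final answer: 5.45 minutes past 4:00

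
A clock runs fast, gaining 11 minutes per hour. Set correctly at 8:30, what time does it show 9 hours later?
For every 60 true minutes, the faulty clock advances 60 + 11 = 71 minutes.
True elapsed: 9 hours = 540 minutes.
Faulty clock advances: 540 x 71/60 = 639 minutes (drift: 99 minutes ahead).
Shown time: 8:30 + 639 minutes = 7:09.

Final answer: 7:09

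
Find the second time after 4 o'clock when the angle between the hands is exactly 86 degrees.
At t minutes past 4:00, the hour hand is at 30 x 4 + 0.5t degrees and the minute hand is at 6t degrees.
The smaller angle between them is 86 degrees when |30H - 5.5t| = 86 or |30H - 5.5t| = 274.
With H = 4, solve 30 x 4 - 5.5t = +/- target for each target:
  t = (30 x 4 - 86) / 5.5 = 6.18
  t = (30 x 4 + 86) / 5.5 = 37.45
  t = (30 x 4 - 274) / 5.5 = -28 (outside (0, 60))
  t = (30 x 4 + 274) / 5.5 = 71.64 (outside (0, 60))
Valid solutions in (0, 60): {6.18, 37.45} minutes.
The second occurrence is t = 37.45 minutes.
The hands form a 86-degree angle at 37.45 minutes past 4:00.

Final answer: 37.45 minutes past 4:00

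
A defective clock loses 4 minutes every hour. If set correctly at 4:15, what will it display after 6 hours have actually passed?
For every 60 true minutes, the faulty clock advances 60 - 4 = 56 minutes.
True elapsed: 6 hours = 360 minutes.
Faulty clock advances: 360 x 56/60 = 336 minutes (drift: 24 minutes behind).
Shown time: 4:15 + 336 minutes = 9:51.

Final answer: 9:51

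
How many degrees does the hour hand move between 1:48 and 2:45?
The hour hand moves 0.5 degrees per minute.
Time elapsed: 2:45 - 1:48 = 57 minutes
Angular displacement: 57 x 0.5 = 28.5 degrees

Final answer: 28.5 degrees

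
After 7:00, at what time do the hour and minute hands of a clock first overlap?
The minute hand gains 5.5 degrees per minute on the hour hand.
At 7:00, the hour hand is at 210 degrees and the minute hand is at 0 degrees.
The gap is 210 degrees. Time to close: 210/5.5 = 60 x 7/11 = 38.18 minutes.
The hands overlap at 38.18 minutes past 7:00.

Final answer: 38.18 minutes past 7:00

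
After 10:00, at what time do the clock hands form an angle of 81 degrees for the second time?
At t minutes past 10:00, the hour hand is at 30 x 10 + 0.5t degrees and the minute hand is at 6t degrees.
The smaller angle between them is 81 degrees when |30H - 5.5t| = 81 or |30H - 5.5t| = 279.
With H = 10, solve 30 x 10 - 5.5t = +/- target for each target:
  t = (30 x 10 - 81) / 5.5 = 39.82
  t = (30 x 10 + 81) / 5.5 = 69.27 (outside (0, 60))
  t = (30 x 10 - 279) / 5.5 = 3.82
  t = (30 x 10 + 279) / 5.5 = 105.27 (outside (0, 60))
Valid solutions in (0, 60): {3.82, 39.82} minutes.
The second occurrence is t = 39.82 minutes.
The hands form a 81-degree angle at 39.82 minutes past 10:00.

Final answer: 39.82 minutes past 10:00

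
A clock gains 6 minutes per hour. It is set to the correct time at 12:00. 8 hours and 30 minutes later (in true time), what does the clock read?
For every 60 true minutes, the faulty clock advances 60 + 6 = 66 minutes.
True elapsed: 8 hours and 30 minutes = 510 minutes.
Faulty clock advances: 510 x 66/60 = 561 minutes (drift: 51 minutes ahead).
Shown time: 12:00 + 561 minutes = 9:21.

Final answer: 9:21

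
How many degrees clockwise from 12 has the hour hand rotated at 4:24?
The hour hand moves 30 degrees per hour and 0.5 degrees per minute.
At 4:24: (4) x 30 + 24 x 0.5 = 120 + 12 = 132 degrees

Final answer: 132 degrees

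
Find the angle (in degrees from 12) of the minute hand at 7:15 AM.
The minute hand moves 6 degrees per minute.
At 7:15: 15 x 6 = 90 degrees

Final answer: 90 degrees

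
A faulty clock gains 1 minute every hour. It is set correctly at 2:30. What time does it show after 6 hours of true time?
For every 60 true minutes, the faulty clock advances 60 + 1 = 61 minutes.
True elapsed: 6 hours = 360 minutes.
Faulty clock advances: 360 x 61/60 = 366 minutes (drift: 6 minutes ahead).
Shown time: 2:30 + 366 minutes = 8:36.

Final answer: 8:36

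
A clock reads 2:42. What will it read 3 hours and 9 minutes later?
Starting time: 2:42
Adding 9 minutes to 42 minutes: 42 + 9 = 51 minutes
Adding 3 hours: 2 + 3 = 5
Final time: 5:51

Final answer: 5:51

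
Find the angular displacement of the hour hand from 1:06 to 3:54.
The hour hand moves 0.5 degrees per minute.
Time elapsed: 3:54 - 1:06 = 168 minutes
Angular displacement: 168 x 0.5 = 84 degrees

Final answer: 84 degrees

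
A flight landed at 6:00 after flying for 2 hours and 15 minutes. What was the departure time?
Starting time: 6:00 = 360 total minutes past 12:00
Subtracting: 2 hours and 15 minutes = 135 minutes
360 - 135 = 225 minutes
= 3 hours and 45 minutes past 12:00 = 3:45

Final answer: 3:45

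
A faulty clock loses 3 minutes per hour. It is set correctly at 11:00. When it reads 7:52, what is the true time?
For every 60 true minutes, the faulty clock advances 57 minutes, so 1 faulty-clock minute corresponds to 60/57 true minutes.
From 11:00 to 7:52 on the faulty dial is 532 minutes.
True elapsed: 532 x 60/57 = 560 minutes = 9 hours and 20 minutes.
True time: 11:00 + 9 hours and 20 minutes = 8:20.

Final answer: 8:20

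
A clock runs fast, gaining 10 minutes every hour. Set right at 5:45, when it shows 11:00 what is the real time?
For every 60 true minutes, the faulty clock advances 70 minutes, so 1 faulty-clock minute corresponds to 60/70 true minutes.
From 5:45 to 11:00 on the faulty dial is 315 minutes.
True elapsed: 315 x 60/70 = 270 minutes = 4 hours and 30 minutes.
True time: 5:45 + 4 hours and 30 minutes = 10:15.

Final answer: 10:15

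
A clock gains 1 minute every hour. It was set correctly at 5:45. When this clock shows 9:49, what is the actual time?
For every 60 true minutes, the faulty clock advances 61 minutes, so 1 faulty-clock minute corresponds to 60/61 true minutes.
From 5:45 to 9:49 on the faulty dial is 244 minutes.
True elapsed: 244 x 60/61 = 240 minutes = 4 hours.
True time: 5:45 + 4 hours = 9:45.

Final answer: 9:45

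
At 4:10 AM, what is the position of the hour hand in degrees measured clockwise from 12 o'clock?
The hour hand moves 30 degrees per hour and 0.5 degrees per minute.
At 4:10: (4) x 30 + 10 x 0.5 = 120 + 5 = 125 degrees

Final answer: 125 degrees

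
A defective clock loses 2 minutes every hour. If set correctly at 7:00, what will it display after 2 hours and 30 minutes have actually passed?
For every 60 true minutes, the faulty clock advances 60 - 2 = 58 minutes.
True elapsed: 2 hours and 30 minutes = 150 minutes.
Faulty clock advances: 150 x 58/60 = 145 minutes (drift: 5 minutes behind).
Shown time: 7:00 + 145 minutes = 9:25.

Final answer: 9:25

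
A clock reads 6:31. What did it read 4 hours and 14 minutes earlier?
Starting time: 6:31 = 391 total minutes past 12:00
Subtracting: 4 hours and 14 minutes = 254 minutes
391 - 254 = 137 minutes
= 2 hours and 17 minutes past 12:00 = 2:17

Final answer: 2:17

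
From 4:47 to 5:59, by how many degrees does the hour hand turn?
The hour hand moves 0.5 degrees per minute.
Time elapsed: 5:59 - 4:47 = 72 minutes
Angular displacement: 72 x 0.5 = 36 degrees

Final answer: 36 degrees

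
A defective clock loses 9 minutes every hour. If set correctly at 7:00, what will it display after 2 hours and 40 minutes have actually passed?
For every 60 true minutes, the faulty clock advances 60 - 9 = 51 minutes.
True elapsed: 2 hours and 40 minutes = 160 minutes.
Faulty clock advances: 160 x 51/60 = 136 minutes (drift: 24 minutes behind).
Shown time: 7:00 + 136 minutes = 9:16.

Final answer: 9:16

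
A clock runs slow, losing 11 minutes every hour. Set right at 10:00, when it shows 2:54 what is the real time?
For every 60 true minutes, the faulty clock advances 49 minutes, so 1 faulty-clock minute corresponds to 60/49 true minutes.
From 10:00 to 2:54 on the faulty dial is 294 minutes.
True elapsed: 294 x 60/49 = 360 minutes = 6 hours.
True time: 10:00 + 6 hours = 4:00.

Final answer: 4:00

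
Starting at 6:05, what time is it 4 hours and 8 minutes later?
Starting time: 6:05
Adding 8 minutes to 5 minutes: 5 + 8 = 13 minutes
Adding 4 hours: 6 + 4 = 10
Final time: 10:13

Final answer: 10:13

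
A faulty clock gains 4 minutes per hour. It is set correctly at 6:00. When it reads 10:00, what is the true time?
For every 60 true minutes, the faulty clock advances 64 minutes, so 1 faulty-clock minute corresponds to 60/64 true minutes.
From 6:00 to 10:00 on the faulty dial is 240 minutes.
True elapsed: 240 x 60/64 = 225 minutes = 3 hours and 45 minutes.
True time: 6:00 + 3 hours and 45 minutes = 9:45.

Final answer: 9:45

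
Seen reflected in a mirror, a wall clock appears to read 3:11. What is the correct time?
Reflection across the vertical (12-6) axis maps a hand at angle A degrees to (360 - A) degrees, which sends a reading of T minutes past 12:00 to (720 - T) minutes past 12:00.
Mirror reads 3:11 = 191 minutes past 12:00.
Actual time: (720 - 191) mod 720 = 529 minutes = 8:49.

Final answer: 8:49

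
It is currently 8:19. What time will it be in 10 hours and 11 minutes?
Starting time: 8:19
Adding 11 minutes to 19 minutes: 19 + 11 = 30 minutes
Adding 10 hours: 8 + 10 = 18 - 12 = 6
Final time: 6:30

Final answer: 6:30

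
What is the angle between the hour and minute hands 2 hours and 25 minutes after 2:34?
First find the time 2 hours and 25 minutes after 2:34.
Total minutes: 2 x 60 + 34 + 2 x 60 + 25 = 299.
299 mod 720 = 299 minutes = 4:59.
Now compute the angle at 4:59:
Hour hand: 4 x 30 + 59 x 0.5 = 149.5 degrees
Minute hand: 59 x 6 = 354 degrees
Difference: |149.5 - 354| = 204.5 degrees
Smaller angle: 360 - 204.5 = 155.5 degrees

Final answer: 155.5 degrees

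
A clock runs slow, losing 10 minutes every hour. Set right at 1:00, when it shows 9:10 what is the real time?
For every 60 true minutes, the faulty clock advances 50 minutes, so 1 faulty-clock minute corresponds to 60/50 true minutes.
From 1:00 to 9:10 on the faulty dial is 490 minutes.
True elapsed: 490 x 60/50 = 588 minutes = 9 hours and 48 minutes.
True time: 1:00 + 9 hours and 48 minutes = 10:48.

Final answer: 10:48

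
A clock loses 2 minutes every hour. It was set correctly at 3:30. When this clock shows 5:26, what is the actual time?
For every 60 true minutes, the faulty clock advances 58 minutes, so 1 faulty-clock minute corresponds to 60/58 true minutes.
From 3:30 to 5:26 on the faulty dial is 116 minutes.
True elapsed: 116 x 60/58 = 120 minutes = 2 hours.
True time: 3:30 + 2 hours = 5:30.

Final answer: 5:30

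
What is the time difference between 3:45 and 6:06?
From 3:45 to 6:06:
(6 x 60 + 6) - (3 x 60 + 45) = 366 - 225 = 141 minutes
= 2 hours and 21 minutes

Final answer: 2 hours and 21 minutes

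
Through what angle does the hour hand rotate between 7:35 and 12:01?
The hour hand moves 0.5 degrees per minute.
Time elapsed: 12:01 - 7:35 = 266 minutes
Angular displacement: 266 x 0.5 = 133 degrees

Final answer: 133 degrees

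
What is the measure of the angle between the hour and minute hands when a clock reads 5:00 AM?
Hour hand position: 5 x 30 + 0 x 0.5 = 150 degrees
Minute hand position: 0 x 6 = 0 degrees
Difference: |150 - 0| = 150 degrees
The angle between the hands is 150 degrees

Final answer: 150 degrees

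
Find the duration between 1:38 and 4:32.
From 1:38 to 4:32:
(4 x 60 + 32) - (1 x 60 + 38) = 272 - 98 = 174 minutes
= 2 hours and 54 minutes

Final answer: 2 hours and 54 minutes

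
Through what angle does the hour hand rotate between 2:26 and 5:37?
The hour hand moves 0.5 degrees per minute.
Time elapsed: 5:37 - 2:26 = 191 minutes
Angular displacement: 191 x 0.5 = 95.5 degrees

Final answer: 95.5 degrees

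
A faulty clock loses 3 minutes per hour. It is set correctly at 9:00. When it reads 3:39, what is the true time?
For every 60 true minutes, the faulty clock advances 57 minutes, so 1 faulty-clock minute corresponds to 60/57 true minutes.
From 9:00 to 3:39 on the faulty dial is 399 minutes.
True elapsed: 399 x 60/57 = 420 minutes = 7 hours.
True time: 9:00 + 7 hours = 4:00.

Final answer: 4:00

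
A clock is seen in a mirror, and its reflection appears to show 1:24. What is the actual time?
Reflection across the vertical (12-6) axis maps a hand at angle A degrees to (360 - A) degrees, which sends a reading of T minutes past 12:00 to (720 - T) minutes past 12:00.
Mirror reads 1:24 = 84 minutes past 12:00.
Actual time: (720 - 84) mod 720 = 636 minutes = 10:36.

Final answer: 10:36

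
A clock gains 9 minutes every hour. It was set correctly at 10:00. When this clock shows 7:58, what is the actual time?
For every 60 true minutes, the faulty clock advances 69 minutes, so 1 faulty-clock minute corresponds to 60/69 true minutes.
From 10:00 to 7:58 on the faulty dial is 598 minutes.
True elapsed: 598 x 60/69 = 520 minutes = 8 hours and 40 minutes.
True time: 10:00 + 8 hours and 40 minutes = 6:40.

Final answer: 6:40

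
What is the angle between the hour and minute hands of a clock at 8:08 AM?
Hour hand position: 8 x 30 + 8 x 0.5 = 244 degrees
Minute hand position: 8 x 6 = 48 degrees
Difference: |244 - 48| = 196 degrees
Since 196 > 180, the smaller angle is 360 - 196 = 164 degrees

Final answer: 164 degrees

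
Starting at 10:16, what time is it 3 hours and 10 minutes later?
Starting time: 10:16
Adding 10 minutes to 16 minutes: 16 + 10 = 26 minutes
Adding 3 hours: 10 + 3 = 13 - 12 = 1
Final time: 1:26

Final answer: 1:26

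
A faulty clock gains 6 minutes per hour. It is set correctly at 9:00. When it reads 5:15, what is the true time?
For every 60 true minutes, the faulty clock advances 66 minutes, so 1 faulty-clock minute corresponds to 60/66 true minutes.
From 9:00 to 5:15 on the faulty dial is 495 minutes.
True elapsed: 495 x 60/66 = 450 minutes = 7 hours and 30 minutes.
True time: 9:00 + 7 hours and 30 minutes = 4:30.

Final answer: 4:30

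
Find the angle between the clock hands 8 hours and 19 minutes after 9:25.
First find the time 8 hours and 19 minutes after 9:25.
Total minutes: 9 x 60 + 25 + 8 x 60 + 19 = 1064.
1064 mod 720 = 344 minutes = 5:44.
Now compute the angle at 5:44:
Hour hand: 5 x 30 + 44 x 0.5 = 172 degrees
Minute hand: 44 x 6 = 264 degrees
Difference: |172 - 264| = 92 degrees
The angle is 92 degrees

Final answer: 92 degrees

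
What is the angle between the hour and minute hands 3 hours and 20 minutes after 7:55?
First find the time 3 hours and 20 minutes after 7:55.
Total minutes: 7 x 60 + 55 + 3 x 60 + 20 = 675.
675 mod 720 = 675 minutes = 11:15.
Now compute the angle at 11:15:
Hour hand: 11 x 30 + 15 x 0.5 = 337.5 degrees
Minute hand: 15 x 6 = 90 degrees
Difference: |337.5 - 90| = 247.5 degrees
Smaller angle: 360 - 247.5 = 112.5 degrees

Final answer: 112.5 degrees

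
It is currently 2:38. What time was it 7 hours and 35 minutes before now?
Starting time: 2:38 = 158 total minutes past 12:00
Subtracting: 7 hours and 35 minutes = 455 minutes
158 - 455 = -297 (negative, add 12 hours = 720) = 423 minutes
= 7 hours and 3 minutes past 12:00 = 7:03

Final answer: 7:03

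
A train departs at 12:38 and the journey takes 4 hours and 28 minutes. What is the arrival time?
Starting time: 12:38
Adding 28 minutes to 38 minutes: 38 + 28 = 66 minutes = 1 hour and 6 minutes
Adding 4 hours: 12 + 4 + 1 (carry) = 17 - 12 = 5
Final time: 5:06

Final answer: 5:06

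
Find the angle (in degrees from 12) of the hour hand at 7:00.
The hour hand moves 30 degrees per hour and 0.5 degrees per minute.
At 7:00: (7) x 30 + 0 x 0.5 = 210 + 0 = 210 degrees

Final answer: 210 degrees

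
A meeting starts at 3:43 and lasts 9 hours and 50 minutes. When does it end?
Starting time: 3:43
Adding 50 minutes to 43 minutes: 43 + 50 = 93 minutes = 1 hour and 33 minutes
Adding 9 hours: 3 + 9 + 1 (carry) = 13 - 12 = 1
Final time: 1:33

Final answer: 1:33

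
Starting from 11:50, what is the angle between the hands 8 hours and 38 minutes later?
First find the time 8 hours and 38 minutes after 11:50.
Total minutes: 11 x 60 + 50 + 8 x 60 + 38 = 1228.
1228 mod 720 = 508 minutes = 8:28.
Now compute the angle at 8:28:
Hour hand: 8 x 30 + 28 x 0.5 = 254 degrees
Minute hand: 28 x 6 = 168 degrees
Difference: |254 - 168| = 86 degrees
The angle is 86 degrees

Final answer: 86 degrees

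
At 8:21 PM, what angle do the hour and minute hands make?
Hour hand position: 8 x 30 + 21 x 0.5 = 250.5 degrees
Minute hand position: 21 x 6 = 126 degrees
Difference: |250.5 - 126| = 124.5 degrees
The angle between the hands is 124.5 degrees

Final answer: 124.5 degrees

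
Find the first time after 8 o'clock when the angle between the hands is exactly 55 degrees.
At t minutes past 8:00, the hour hand is at 30 x 8 + 0.5t degrees and the minute hand is at 6t degrees.
The smaller angle between them is 55 degrees when |30H - 5.5t| = 55 or |30H - 5.5t| = 305.
With H = 8, solve 30 x 8 - 5.5t = +/- target for each target:
  t = (30 x 8 - 55) / 5.5 = 33.64
  t = (30 x 8 + 55) / 5.5 = 53.64
  t = (30 x 8 - 305) / 5.5 = -11.82 (outside (0, 60))
  t = (30 x 8 + 305) / 5.5 = 99.09 (outside (0, 60))
Valid solutions in (0, 60): {33.64, 53.64} minutes.
The first occurrence is t = 33.64 minutes.
The hands form a 55-degree angle at 33.64 minutes past 8:00.

Final answer: 33.64 minutes past 8:00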